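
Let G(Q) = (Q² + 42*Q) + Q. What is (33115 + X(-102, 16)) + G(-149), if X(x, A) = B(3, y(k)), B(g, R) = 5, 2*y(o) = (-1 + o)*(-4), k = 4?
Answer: 48914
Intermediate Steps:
y(o) = 2 - 2*o (y(o) = ((-1 + o)*(-4))/2 = (4 - 4*o)/2 = 2 - 2*o)
X(x, A) = 5
G(Q) = Q² + 43*Q
(33115 + X(-102, 16)) + G(-149) = (33115 + 5) - 149*(43 - 149) = 33120 - 149*(-106) = 33120 + 15794 = 48914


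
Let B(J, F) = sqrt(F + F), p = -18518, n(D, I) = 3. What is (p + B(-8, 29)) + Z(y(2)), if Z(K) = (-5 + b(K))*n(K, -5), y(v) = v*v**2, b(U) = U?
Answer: -18509 + sqrt(58) ≈ -18501.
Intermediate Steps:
B(J, F) = sqrt(2)*sqrt(F) (B(J, F) = sqrt(2*F) = sqrt(2)*sqrt(F))
y(v) = v**3
Z(K) = -15 + 3*K (Z(K) = (-5 + K)*3 = -15 + 3*K)
(p + B(-8, 29)) + Z(y(2)) = (-18518 + sqrt(2)*sqrt(29)) + (-15 + 3*2**3) = (-18518 + sqrt(58)) + (-15 + 3*8) = (-18518 + sqrt(58)) + (-15 + 24) = (-18518 + sqrt(58)) + 9 = -18509 + sqrt(58)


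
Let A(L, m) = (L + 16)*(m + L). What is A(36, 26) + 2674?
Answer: 5898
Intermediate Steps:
A(L, m) = (16 + L)*(L + m)
A(36, 26) + 2674 = (36² + 16*36 + 16*26 + 36*26) + 2674 = (1296 + 576 + 416 + 936) + 2674 = 3224 + 2674 = 5898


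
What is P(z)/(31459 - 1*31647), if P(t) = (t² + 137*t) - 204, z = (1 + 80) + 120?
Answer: -33867/94 ≈ -360.29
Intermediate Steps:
z = 201 (z = 81 + 120 = 201)
P(t) = -204 + t² + 137*t
P(z)/(31459 - 1*31647) = (-204 + 201² + 137*201)/(31459 - 1*31647) = (-204 + 40401 + 27537)/(31459 - 31647) = 67734/(-188) = 67734*(-1/188) = -33867/94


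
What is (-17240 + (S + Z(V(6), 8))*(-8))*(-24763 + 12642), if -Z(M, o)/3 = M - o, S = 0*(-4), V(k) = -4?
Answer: 212456888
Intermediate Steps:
S = 0
Z(M, o) = -3*M + 3*o (Z(M, o) = -3*(M - o) = -3*M + 3*o)
(-17240 + (S + Z(V(6), 8))*(-8))*(-24763 + 12642) = (-17240 + (0 + (-3*(-4) + 3*8))*(-8))*(-24763 + 12642) = (-17240 + (0 + (12 + 24))*(-8))*(-12121) = (-17240 + (0 + 36)*(-8))*(-12121) = (-17240 + 36*(-8))*(-12121) = (-17240 - 288)*(-12121) = -17528*(-12121) = 212456888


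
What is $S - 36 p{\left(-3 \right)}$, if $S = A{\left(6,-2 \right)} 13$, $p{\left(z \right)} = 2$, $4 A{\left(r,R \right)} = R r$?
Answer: $-111$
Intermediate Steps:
$A{\left(r,R \right)} = \frac{R r}{4}$
$S = -39$ ($S = \frac{1}{4} \left(-2\right) 6 \cdot 13 = \left(-3\right) 13 = -39$)
$S - 36 p{\left(-3 \right)} = -39 - 72 = -111$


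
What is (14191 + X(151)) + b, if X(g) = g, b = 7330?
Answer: 21672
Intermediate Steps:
(14191 + X(151)) + b = (14191 + 151) + 7330 = 14342 + 7330 = 21672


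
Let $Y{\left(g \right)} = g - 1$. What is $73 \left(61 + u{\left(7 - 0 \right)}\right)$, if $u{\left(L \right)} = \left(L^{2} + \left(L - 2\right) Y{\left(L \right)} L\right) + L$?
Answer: $23871$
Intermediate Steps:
$Y{\left(g \right)} = -1 + g$ ($Y{\left(g \right)} = g - 1 = -1 + g$)
$u{\left(L \right)} = L + L^{2} + L \left(-1 + L\right) \left(-2 + L\right)$ ($u{\left(L \right)} = \left(L^{2} + \left(L - 2\right) \left(-1 + L\right) L\right) + L = \left(L^{2} + \left(-2 + L\right) \left(-1 + L\right) L\right) + L = \left(L^{2} + \left(-1 + L\right) \left(-2 + L\right) L\right) + L = \left(L^{2} + L \left(-1 + L\right) \left(-2 + L\right)\right) + L = L + L^{2} + L \left(-1 + L\right) \left(-2 + L\right)$)
$73 \left(61 + u{\left(7 - 0 \right)}\right) = 73 \left(61 + \left(7 - 0\right) \left(3 - \left(7 - 0\right) + \left(7 - 0\right) \left(-1 + \left(7 - 0\right)\right)\right)\right) = 73 \left(61 + \left(7 + 0\right) \left(3 - \left(7 + 0\right) + \left(7 + 0\right) \left(-1 + \left(7 + 0\right)\right)\right)\right) = 73 \left(61 + 7 \left(3 - 7 + 7 \left(-1 + 7\right)\right)\right) = 73 \left(61 + 7 \left(3 - 7 + 7 \cdot 6\right)\right) = 73 \left(61 + 7 \left(3 - 7 + 42\right)\right) = 73 \left(61 + 7 \cdot 38\right) = 73 \left(61 + 266\right) = 73 \cdot 327 = 23871$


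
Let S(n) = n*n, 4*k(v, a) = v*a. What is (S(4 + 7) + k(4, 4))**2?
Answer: 15625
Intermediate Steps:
k(v, a) = a*v/4 (k(v, a) = (v*a)/4 = (a*v)/4 = a*v/4)
S(n) = n**2
(S(4 + 7) + k(4, 4))**2 = ((4 + 7)**2 + (1/4)*4*4)**2 = (11**2 + 4)**2 = (121 + 4)**2 = 125**2 = 15625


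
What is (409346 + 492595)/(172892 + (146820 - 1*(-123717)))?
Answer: 901941/443429 ≈ 2.0340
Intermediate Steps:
(409346 + 492595)/(172892 + (146820 - 1*(-123717))) = 901941/(172892 + (146820 + 123717)) = 901941/(172892 + 270537) = 901941/443429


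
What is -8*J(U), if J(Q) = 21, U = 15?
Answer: -168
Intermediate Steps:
-8*J(U) = -8*21 = -168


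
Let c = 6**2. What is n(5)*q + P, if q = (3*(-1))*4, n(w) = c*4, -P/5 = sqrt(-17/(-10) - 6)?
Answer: -1728 - I*sqrt(430)/2 ≈ -1728.0 - 10.368*I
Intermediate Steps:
P = -I*sqrt(430)/2 (P = -5*sqrt(-17/(-10) - 6) = -5*sqrt(-17*(-1/10) - 6) = -5*sqrt(17/10 - 6) = -I*sqrt(430)/2 ≈ -10.368*I)
c = 36
n(w) = 144 (n(w) = 36*4 = 144)
q = -12 (q = -3*4 = -12)
n(5)*q + P = 144*(-12) - I*sqrt(430)/2 = -1728 - I*sqrt(430)/2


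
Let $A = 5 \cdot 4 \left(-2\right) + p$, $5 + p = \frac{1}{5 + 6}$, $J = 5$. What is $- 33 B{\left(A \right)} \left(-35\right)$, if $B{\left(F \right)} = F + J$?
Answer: $-46095$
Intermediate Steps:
$p = - \frac{54}{11}$ ($p = -5 + \frac{1}{5 + 6} = -5 + \frac{1}{11} = - \frac{54}{11} \approx -4.9091$)
$A = - \frac{494}{11}$ ($A = 5 \cdot 4 \left(-2\right) - \frac{54}{11} = 20 \left(-2\right) - \frac{54}{11} = -40 - \frac{54}{11} = - \frac{494}{11} \approx -44.909$)
$B{\left(F \right)} = 5 + F$ ($B{\left(F \right)} = F + 5 = 5 + F$)
$- 33 B{\left(A \right)} \left(-35\right) = - 33 \left(5 - \frac{494}{11}\right) \left(-35\right) = \left(-33\right) \left(- \frac{439}{11}\right) \left(-35\right) = 1317 \left(-35\right) = -46095$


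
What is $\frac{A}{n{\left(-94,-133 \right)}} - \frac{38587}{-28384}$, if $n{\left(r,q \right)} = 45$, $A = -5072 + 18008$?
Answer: $\frac{122970613}{425760} \approx 288.83$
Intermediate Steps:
$A = 12936$
$\frac{A}{n{\left(-94,-133 \right)}} - \frac{38587}{-28384} = \frac{12936}{45} - \frac{38587}{-28384} = 12936 \cdot \frac{1}{45} - - \frac{38587}{28384} = \frac{4312}{15} + \frac{38587}{28384} = \frac{122970613}{425760}$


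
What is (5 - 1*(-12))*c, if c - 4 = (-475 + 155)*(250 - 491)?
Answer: 1311108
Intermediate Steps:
c = 77124 (c = 4 + (-475 + 155)*(250 - 491) = 4 - 320*(-241) = 4 + 77120 = 77124)
(5 - 1*(-12))*c = (5 - 1*(-12))*77124 = (5 + 12)*77124 = 17*77124 = 1311108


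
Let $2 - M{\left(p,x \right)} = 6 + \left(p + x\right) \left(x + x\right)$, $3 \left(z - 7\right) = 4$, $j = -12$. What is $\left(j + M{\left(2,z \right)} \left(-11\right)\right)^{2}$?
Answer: $\frac{300606244}{81} \approx 3.7112 \cdot 10^{6}$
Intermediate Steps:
$z = \frac{25}{3}$ ($z = 7 + \frac{1}{3} \cdot 4 = 7 + \frac{4}{3} = \frac{25}{3} \approx 8.3333$)
$M{\left(p,x \right)} = -4 - 2 x \left(p + x\right)$ ($M{\left(p,x \right)} = 2 - \left(6 + \left(p + x\right) \left(x + x\right)\right) = 2 - \left(6 + \left(p + x\right) 2 x\right) = 2 - \left(6 + 2 x \left(p + x\right)\right) = -4 - 2 x \left(p + x\right)$)
$\left(j + M{\left(2,z \right)} \left(-11\right)\right)^{2} = \left(-12 + \left(-4 - 2 \left(\frac{25}{3}\right)^{2} - 4 \cdot \frac{25}{3}\right) \left(-11\right)\right)^{2} = \left(-12 + \left(-4 - \frac{1250}{9} - \frac{100}{3}\right) \left(-11\right)\right)^{2} = \left(-12 - - \frac{17446}{9}\right)^{2} = \left(-12 + \frac{17446}{9}\right)^{2} = \left(\frac{17338}{9}\right)^{2} = \frac{300606244}{81}$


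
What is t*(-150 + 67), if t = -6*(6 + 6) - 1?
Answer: 6059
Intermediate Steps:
t = -73 (t = -6*12 - 1 = -72 - 1 = -73)
t*(-150 + 67) = -73*(-150 + 67) = -73*(-83) = 6059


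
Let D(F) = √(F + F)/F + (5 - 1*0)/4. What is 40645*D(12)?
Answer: 203225/4 + 40645*√6/6 ≈ 67400.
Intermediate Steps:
D(F) = 5/4 + √2/√F (D(F) = √(2*F)/F + (5 + 0)*(¼) = (√2*√F)/F + 5*(¼) = √2/√F + 5/4 = 5/4 + √2/√F)
40645*D(12) = 40645*(5/4 + √2/√12) = 40645*(5/4 + √2*(√3/6)) = 40645*(5/4 + √6/6) = 203225/4 + 40645*√6/6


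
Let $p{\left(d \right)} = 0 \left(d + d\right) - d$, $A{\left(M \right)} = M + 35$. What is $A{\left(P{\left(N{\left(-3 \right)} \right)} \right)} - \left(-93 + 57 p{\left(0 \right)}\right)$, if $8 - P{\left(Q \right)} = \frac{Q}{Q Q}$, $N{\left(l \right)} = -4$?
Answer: $\frac{545}{4} \approx 136.25$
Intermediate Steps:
$P{\left(Q \right)} = 8 - \frac{1}{Q}$ ($P{\left(Q \right)} = 8 - \frac{Q}{Q Q} = 8 - \frac{Q}{Q^{2}} = 8 - \frac{1}{Q}$)
$A{\left(M \right)} = 35 + M$
$p{\left(d \right)} = - d$ ($p{\left(d \right)} = 0 \cdot 2 d - d = 0 - d = - d$)
$A{\left(P{\left(N{\left(-3 \right)} \right)} \right)} - \left(-93 + 57 p{\left(0 \right)}\right) = \left(35 + \left(8 - \frac{1}{-4}\right)\right) - \left(-93 + 57 \left(\left(-1\right) 0\right)\right) = \left(35 + \left(8 - - \frac{1}{4}\right)\right) - \left(-93 + 57 \cdot 0\right) = \left(35 + \left(8 + \frac{1}{4}\right)\right) - \left(-93 + 0\right) = \left(35 + \frac{33}{4}\right) - -93 = \frac{173}{4} + 93 = \frac{545}{4}$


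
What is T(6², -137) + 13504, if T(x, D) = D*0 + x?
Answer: 13540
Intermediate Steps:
T(x, D) = x (T(x, D) = 0 + x = x)
T(6², -137) + 13504 = 6² + 13504 = 36 + 13504 = 13540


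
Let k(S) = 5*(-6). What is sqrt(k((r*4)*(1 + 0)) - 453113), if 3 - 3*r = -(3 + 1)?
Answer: I*sqrt(453143) ≈ 673.16*I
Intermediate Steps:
r = 7/3 (r = 1 - (-1)*(3 + 1)/3 = 1 - (-1)*4/3 = 1 - 1/3*(-4) = 1 + 4/3 = 7/3 ≈ 2.3333)
k(S) = -30
sqrt(k((r*4)*(1 + 0)) - 453113) = sqrt(-30 - 453113) = sqrt(-453143) = I*sqrt(453143)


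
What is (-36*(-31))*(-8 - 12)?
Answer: -22320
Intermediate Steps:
(-36*(-31))*(-8 - 12) = 1116*(-20) = -22320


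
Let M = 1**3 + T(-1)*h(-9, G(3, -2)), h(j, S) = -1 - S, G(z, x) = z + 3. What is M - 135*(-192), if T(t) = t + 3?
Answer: 25907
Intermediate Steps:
G(z, x) = 3 + z
T(t) = 3 + t
M = -13 (M = 1**3 + (3 - 1)*(-1 - (3 + 3)) = 1 + 2*(-1 - 1*6) = 1 + 2*(-1 - 6) = 1 + 2*(-7) = 1 - 14 = -13)
M - 135*(-192) = -13 - 135*(-192) = -13 - 1*(-25920) = -13 + 25920 = 25907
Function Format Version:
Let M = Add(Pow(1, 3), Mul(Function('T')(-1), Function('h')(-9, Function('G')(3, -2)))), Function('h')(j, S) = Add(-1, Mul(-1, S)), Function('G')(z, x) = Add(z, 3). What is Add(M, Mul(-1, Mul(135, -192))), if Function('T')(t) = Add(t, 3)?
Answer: 25907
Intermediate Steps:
Function('G')(z, x) = Add(3, z)
Function('T')(t) = Add(3, t)
M = -13 (M = Add(Pow(1, 3), Mul(Add(3, -1), Add(-1, Mul(-1, Add(3, 3))))) = Add(1, Mul(2, Add(-1, Mul(-1, 6)))) = Add(1, Mul(2, Add(-1, -6))) = Add(1, Mul(2, -7)) = Add(1, -14) = -13)
Add(M, Mul(-1, Mul(135, -192))) = Add(-13, Mul(-1, Mul(135, -192))) = Add(-13, Mul(-1, -25920)) = Add(-13, 25920) = 25907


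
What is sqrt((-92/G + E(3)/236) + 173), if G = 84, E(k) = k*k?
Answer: sqrt(1055812611)/2478 ≈ 13.113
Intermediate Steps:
E(k) = k**2
sqrt((-92/G + E(3)/236) + 173) = sqrt((-92/84 + 3**2/236) + 173) = sqrt((-92*1/84 + 9*(1/236)) + 173) = sqrt((-23/21 + 9/236) + 173) = sqrt(-5239/4956 + 173) = sqrt(852149/4956) = sqrt(1055812611)/2478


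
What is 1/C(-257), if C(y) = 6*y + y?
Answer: -1/1799 ≈ -0.00055586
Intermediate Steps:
C(y) = 7*y
1/C(-257) = 1/(7*(-257)) = 1/(-1799) = -1/1799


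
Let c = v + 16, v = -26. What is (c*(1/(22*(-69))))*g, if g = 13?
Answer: 65/759 ≈ 0.085639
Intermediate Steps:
c = -10 (c = -26 + 16 = -10)
(c*(1/(22*(-69))))*g = -10/(22*(-69))*13 = -5*(-1)/(11*69)*13 = -10*(-1/1518)*13 = (5/759)*13 = 65/759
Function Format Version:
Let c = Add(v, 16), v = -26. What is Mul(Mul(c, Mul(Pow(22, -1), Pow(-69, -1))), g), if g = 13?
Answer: Rational(65, 759) ≈ 0.085639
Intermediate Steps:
c = -10 (c = Add(-26, 16) = -10)
Mul(Mul(c, Mul(Pow(22, -1), Pow(-69, -1))), g) = Mul(Mul(-10, Mul(Pow(22, -1), Pow(-69, -1))), 13) = Mul(Mul(-10, Mul(Rational(1, 22), Rational(-1, 69))), 13) = Mul(Mul(-10, Rational(-1, 1518)), 13) = Mul(Rational(5, 759), 13) = Rational(65, 759)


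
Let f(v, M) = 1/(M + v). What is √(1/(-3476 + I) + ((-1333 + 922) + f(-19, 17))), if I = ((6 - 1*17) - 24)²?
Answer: 5*I*√333611706/4502 ≈ 20.285*I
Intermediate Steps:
I = 1225 (I = ((6 - 17) - 24)² = (-11 - 24)² = (-35)² = 1225)
√(1/(-3476 + I) + ((-1333 + 922) + f(-19, 17))) = √(1/(-3476 + 1225) + ((-1333 + 922) + 1/(17 - 19))) = √(1/(-2251) + (-411 + 1/(-2))) = √(-1/2251 + (-411 - ½)) = √(-1/2251 - 823/2) = √(-1852575/4502) = 5*I*√333611706/4502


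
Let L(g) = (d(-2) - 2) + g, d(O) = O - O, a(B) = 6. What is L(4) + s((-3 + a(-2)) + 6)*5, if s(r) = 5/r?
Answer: 43/9 ≈ 4.7778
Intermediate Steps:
d(O) = 0
L(g) = -2 + g (L(g) = (0 - 2) + g = -2 + g)
L(4) + s((-3 + a(-2)) + 6)*5 = (-2 + 4) + (5/((-3 + 6) + 6))*5 = 2 + (5/(3 + 6))*5 = 2 + (5/9)*5 = 2 + 25/9 = 43/9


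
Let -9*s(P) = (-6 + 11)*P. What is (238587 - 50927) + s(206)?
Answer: 1687910/9 ≈ 1.8755e+5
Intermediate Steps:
s(P) = -5*P/9 (s(P) = -(-6 + 11)*P/9 = -5*P/9)
(238587 - 50927) + s(206) = (238587 - 50927) - 5/9*206 = 187660 - 1030/9 = 1687910/9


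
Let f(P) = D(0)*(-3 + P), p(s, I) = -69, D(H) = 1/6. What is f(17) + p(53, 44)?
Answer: -200/3 ≈ -66.667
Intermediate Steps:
D(H) = 1/6
f(P) = -1/2 + P/6 (f(P) = (-3 + P)/6 = -1/2 + P/6)
f(17) + p(53, 44) = (-1/2 + (1/6)*17) - 69 = (-1/2 + 17/6) - 69 = 7/3 - 69 = -200/3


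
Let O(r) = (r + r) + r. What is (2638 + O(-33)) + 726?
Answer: 3265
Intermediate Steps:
O(r) = 3*r (O(r) = 2*r + r = 3*r)
(2638 + O(-33)) + 726 = (2638 + 3*(-33)) + 726 = (2638 - 99) + 726 = 2539 + 726 = 3265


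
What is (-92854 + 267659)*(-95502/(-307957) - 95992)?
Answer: -5167465291345810/307957 ≈ -1.6780e+10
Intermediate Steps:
(-92854 + 267659)*(-95502/(-307957) - 95992) = 174805*(-95502*(-1/307957) - 95992) = 174805*(95502/307957 - 95992) = 174805*(-29561312842/307957) = -5167465291345810/307957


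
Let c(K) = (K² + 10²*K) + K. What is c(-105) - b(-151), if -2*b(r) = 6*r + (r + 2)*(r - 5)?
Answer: 11589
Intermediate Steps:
b(r) = -3*r - (-5 + r)*(2 + r)/2 (b(r) = -(6*r + (r + 2)*(r - 5))/2 = -(6*r + (2 + r)*(-5 + r))/2 = -(6*r + (-5 + r)*(2 + r))/2 = -3*r - (-5 + r)*(2 + r)/2)
c(K) = K² + 101*K (c(K) = (K² + 100*K) + K = K² + 101*K)
c(-105) - b(-151) = -105*(101 - 105) - (5 - 3/2*(-151) - ½*(-151)²) = -105*(-4) - (5 + 453/2 - ½*22801) = 420 - (5 + 453/2 - 22801/2) = 420 - 1*(-11169) = 420 + 11169 = 11589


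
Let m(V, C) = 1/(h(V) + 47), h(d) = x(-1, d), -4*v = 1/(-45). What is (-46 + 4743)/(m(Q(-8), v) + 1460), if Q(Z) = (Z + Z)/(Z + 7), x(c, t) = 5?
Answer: 244244/75921 ≈ 3.2171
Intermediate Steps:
v = 1/180 (v = -1/4/(-45) = -1/4*(-1/45) = 1/180 ≈ 0.0055556)
h(d) = 5
Q(Z) = 2*Z/(7 + Z) (Q(Z) = (2*Z)/(7 + Z) = 2*Z/(7 + Z))
m(V, C) = 1/52 (m(V, C) = 1/(5 + 47) = 1/52)
(-46 + 4743)/(m(Q(-8), v) + 1460) = (-46 + 4743)/(1/52 + 1460) = 4697/(75921/52) = 4697*(52/75921) = 244244/75921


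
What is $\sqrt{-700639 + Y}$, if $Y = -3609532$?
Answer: $i \sqrt{4310171} \approx 2076.1 i$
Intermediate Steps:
$\sqrt{-700639 + Y} = \sqrt{-700639 - 3609532} = \sqrt{-4310171} = i \sqrt{4310171}$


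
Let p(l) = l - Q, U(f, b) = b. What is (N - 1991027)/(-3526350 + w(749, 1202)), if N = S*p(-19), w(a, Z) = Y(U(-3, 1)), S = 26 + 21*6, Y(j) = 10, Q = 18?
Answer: 1996651/3526340 ≈ 0.56621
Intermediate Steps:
S = 152 (S = 26 + 126 = 152)
w(a, Z) = 10
p(l) = -18 + l (p(l) = l - 1*18 = l - 18 = -18 + l)
N = -5624 (N = 152*(-18 - 19) = 152*(-37) = -5624)
(N - 1991027)/(-3526350 + w(749, 1202)) = (-5624 - 1991027)/(-3526350 + 10) = -1996651/(-3526340) = -1996651*(-1/3526340) = 1996651/3526340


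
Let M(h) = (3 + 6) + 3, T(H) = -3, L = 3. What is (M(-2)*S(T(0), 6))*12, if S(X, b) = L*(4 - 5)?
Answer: -432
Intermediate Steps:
S(X, b) = -3 (S(X, b) = 3*(4 - 5) = 3*(-1) = -3)
M(h) = 12 (M(h) = 9 + 3 = 12)
(M(-2)*S(T(0), 6))*12 = (12*(-3))*12 = -36*12 = -432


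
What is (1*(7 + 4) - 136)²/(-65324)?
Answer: -15625/65324 ≈ -0.23919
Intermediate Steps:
(1*(7 + 4) - 136)²/(-65324) = (1*11 - 136)²*(-1/65324) = (11 - 136)²*(-1/65324) = (-125)²*(-1/65324) = 15625*(-1/65324) = -15625/65324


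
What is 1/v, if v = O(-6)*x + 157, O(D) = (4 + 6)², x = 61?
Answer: 1/6257 ≈ 0.00015982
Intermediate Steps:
O(D) = 100 (O(D) = 10² = 100)
v = 6257 (v = 100*61 + 157 = 6100 + 157 = 6257)
1/v = 1/6257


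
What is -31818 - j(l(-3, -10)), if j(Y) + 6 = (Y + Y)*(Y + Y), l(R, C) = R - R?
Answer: -31812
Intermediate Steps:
l(R, C) = 0
j(Y) = -6 + 4*Y² (j(Y) = -6 + (Y + Y)*(Y + Y) = -6 + (2*Y)*(2*Y) = -6 + 4*Y²)
-31818 - j(l(-3, -10)) = -31818 - (-6 + 4*0²) = -31818 - (-6 + 4*0) = -31818 - (-6 + 0) = -31818 - 1*(-6) = -31818 + 6 = -31812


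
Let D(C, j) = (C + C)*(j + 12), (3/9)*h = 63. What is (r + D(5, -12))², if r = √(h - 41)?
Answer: 148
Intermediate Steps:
h = 189 (h = 3*63 = 189)
r = 2*√37 (r = √(189 - 41) = √148 = 2*√37 ≈ 12.166)
D(C, j) = 2*C*(12 + j) (D(C, j) = (2*C)*(12 + j) = 2*C*(12 + j))
(r + D(5, -12))² = (2*√37 + 2*5*(12 - 12))² = (2*√37 + 2*5*0)² = (2*√37 + 0)² = (2*√37)² = 148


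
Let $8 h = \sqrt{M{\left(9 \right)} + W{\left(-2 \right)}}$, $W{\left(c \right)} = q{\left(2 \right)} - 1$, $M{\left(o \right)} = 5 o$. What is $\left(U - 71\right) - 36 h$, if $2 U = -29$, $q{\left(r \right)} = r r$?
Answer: $- \frac{171}{2} - 18 \sqrt{3} \approx -116.68$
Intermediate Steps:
$q{\left(r \right)} = r^{2}$
$U = - \frac{29}{2}$ ($U = \frac{1}{2} \left(-29\right) = - \frac{29}{2} \approx -14.5$)
$W{\left(c \right)} = 3$ ($W{\left(c \right)} = 2^{2} - 1 = 4 - 1 = 3$)
$h = \frac{\sqrt{3}}{2}$ ($h = \frac{\sqrt{5 \cdot 9 + 3}}{8} = \frac{\sqrt{45 + 3}}{8} = \frac{\sqrt{48}}{8} = \frac{4 \sqrt{3}}{8} = \frac{\sqrt{3}}{2} \approx 0.86602$)
$\left(U - 71\right) - 36 h = \left(- \frac{29}{2} - 71\right) - 36 \frac{\sqrt{3}}{2} = - \frac{171}{2} - 18 \sqrt{3}$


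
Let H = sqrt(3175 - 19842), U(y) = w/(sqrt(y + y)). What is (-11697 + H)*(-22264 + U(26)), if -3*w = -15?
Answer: (11697 - I*sqrt(16667))*(578864 - 5*sqrt(13))/26 ≈ 2.6041e+8 - 2.8742e+6*I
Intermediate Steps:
w = 5 (w = -1/3*(-15) = 5)
U(y) = 5*sqrt(2)/(2*sqrt(y)) (U(y) = 5/(sqrt(y + y)) = 5/(sqrt(2*y)) = 5/((sqrt(2)*sqrt(y))) = 5*(sqrt(2)/(2*sqrt(y))) = 5*sqrt(2)/(2*sqrt(y)))
H = I*sqrt(16667) (H = sqrt(-16667) = I*sqrt(16667) ≈ 129.1*I)
(-11697 + H)*(-22264 + U(26)) = (-11697 + I*sqrt(16667))*(-22264 + 5*sqrt(2)/(2*sqrt(26))) = (-11697 + I*sqrt(16667))*(-22264 + 5*sqrt(2)*(sqrt(26)/26)/2) = (-11697 + I*sqrt(16667))*(-22264 + 5*sqrt(13)/26) = (-22264 + 5*sqrt(13)/26)*(-11697 + I*sqrt(16667))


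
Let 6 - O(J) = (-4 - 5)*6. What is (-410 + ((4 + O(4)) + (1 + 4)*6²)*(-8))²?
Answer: 5579044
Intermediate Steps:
O(J) = 60 (O(J) = 6 - (-4 - 5)*6 = 6 - (-9)*6 = 6 - 1*(-54) = 6 + 54 = 60)
(-410 + ((4 + O(4)) + (1 + 4)*6²)*(-8))² = (-410 + ((4 + 60) + (1 + 4)*6²)*(-8))² = (-410 + (64 + 5*36)*(-8))² = (-410 + (64 + 180)*(-8))² = (-410 + 244*(-8))² = (-410 - 1952)² = (-2362)² = 5579044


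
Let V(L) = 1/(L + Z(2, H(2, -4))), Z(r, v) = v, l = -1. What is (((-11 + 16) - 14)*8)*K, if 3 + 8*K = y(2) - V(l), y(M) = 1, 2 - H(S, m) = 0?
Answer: 27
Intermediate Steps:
H(S, m) = 2 (H(S, m) = 2 - 1*0 = 2 + 0 = 2)
V(L) = 1/(2 + L) (V(L) = 1/(L + 2) = 1/(2 + L))
K = -3/8 (K = -3/8 + (1 - 1/(2 - 1))/8 = -3/8 + (1 - 1/1)/8 = -3/8 + (1 - 1*1)/8 = -3/8 + (1 - 1)/8 = -3/8 + (1/8)*0 = -3/8 + 0 = -3/8 ≈ -0.37500)
(((-11 + 16) - 14)*8)*K = (((-11 + 16) - 14)*8)*(-3/8) = ((5 - 14)*8)*(-3/8) = -9*8*(-3/8) = -72*(-3/8) = 27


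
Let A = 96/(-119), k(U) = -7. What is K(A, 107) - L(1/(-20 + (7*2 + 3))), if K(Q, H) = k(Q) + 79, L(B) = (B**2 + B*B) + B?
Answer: 649/9 ≈ 72.111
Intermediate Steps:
A = -96/119 (A = 96*(-1/119) = -96/119 ≈ -0.80672)
L(B) = B + 2*B**2 (L(B) = (B**2 + B**2) + B = 2*B**2 + B = B + 2*B**2)
K(Q, H) = 72 (K(Q, H) = -7 + 79 = 72)
K(A, 107) - L(1/(-20 + (7*2 + 3))) = 72 - (1 + 2/(-20 + (7*2 + 3)))/(-20 + (7*2 + 3)) = 72 - (1 + 2/(-20 + (14 + 3)))/(-20 + (14 + 3)) = 72 - (1 + 2/(-20 + 17))/(-20 + 17) = 72 - (1 + 2/(-3))/(-3) = 72 - (-1)*(1 + 2*(-1/3))/3 = 72 - (-1)*(1 - 2/3)/3 = 72 - (-1)/(3*3) = 72 - 1*(-1/9) = 72 + 1/9 = 649/9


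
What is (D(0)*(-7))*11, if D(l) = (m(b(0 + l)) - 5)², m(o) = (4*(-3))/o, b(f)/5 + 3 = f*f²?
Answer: -33957/25 ≈ -1358.3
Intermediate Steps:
b(f) = -15 + 5*f³ (b(f) = -15 + 5*(f*f²) = -15 + 5*f³)
m(o) = -12/o
D(l) = (-5 - 12/(-15 + 5*l³))² (D(l) = (-12/(-15 + 5*(0 + l)³) - 5)² = (-12/(-15 + 5*l³) - 5)² = (-5 - 12/(-15 + 5*l³))²)
(D(0)*(-7))*11 = (((-63 + 25*0³)²/(25*(-3 + 0³)²))*(-7))*11 = (((-63 + 25*0)²/(25*(-3 + 0)²))*(-7))*11 = (((1/25)*(-63 + 0)²/(-3)²)*(-7))*11 = (((1/25)*(-63)²*(⅑))*(-7))*11 = (((1/25)*3969*(⅑))*(-7))*11 = ((441/25)*(-7))*11 = -3087/25*11 = -33957/25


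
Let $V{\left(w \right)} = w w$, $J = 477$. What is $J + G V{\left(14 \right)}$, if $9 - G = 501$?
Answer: $-95955$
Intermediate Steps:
$G = -492$ ($G = 9 - 501 = -492$)
$V{\left(w \right)} = w^{2}$
$J + G V{\left(14 \right)} = 477 - 492 \cdot 14^{2} = 477 - 96432 = -95955$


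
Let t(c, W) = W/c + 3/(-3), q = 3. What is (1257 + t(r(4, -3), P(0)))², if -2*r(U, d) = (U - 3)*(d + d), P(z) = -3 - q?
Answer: 1572516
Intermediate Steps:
P(z) = -6 (P(z) = -3 - 1*3 = -3 - 3 = -6)
r(U, d) = -d*(-3 + U) (r(U, d) = -(U - 3)*(d + d)/2 = -(-3 + U)*2*d/2 = -d*(-3 + U))
t(c, W) = -1 + W/c (t(c, W) = W/c + 3*(-⅓) = W/c - 1 = -1 + W/c)
(1257 + t(r(4, -3), P(0)))² = (1257 + (-6 - (-3)*(3 - 1*4))/((-3*(3 - 1*4))))² = (1257 + (-6 - (-3)*(3 - 4))/((-3*(3 - 4))))² = (1257 + (-6 - (-3)*(-1))/((-3*(-1))))² = (1257 + (-6 - 1*3)/3)² = (1257 + (-6 - 3)/3)² = (1257 + (⅓)*(-9))² = (1257 - 3)² = 1254² = 1572516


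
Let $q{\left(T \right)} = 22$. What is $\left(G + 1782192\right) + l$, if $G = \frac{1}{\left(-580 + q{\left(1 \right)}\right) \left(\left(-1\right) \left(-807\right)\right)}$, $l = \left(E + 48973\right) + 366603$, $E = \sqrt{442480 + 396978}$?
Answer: $\frac{989668117007}{450306} + \sqrt{839458} \approx 2.1987 \cdot 10^{6}$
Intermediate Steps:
$E = \sqrt{839458} \approx 916.22$
$l = 415576 + \sqrt{839458}$ ($l = \left(\sqrt{839458} + 48973\right) + 366603 = \left(48973 + \sqrt{839458}\right) + 366603 = 415576 + \sqrt{839458} \approx 4.1649 \cdot 10^{5}$)
$G = - \frac{1}{450306}$ ($G = \frac{1}{\left(-580 + 22\right) \left(\left(-1\right) \left(-807\right)\right)} = \frac{1}{\left(-558\right) 807} = \frac{1}{-450306} = - \frac{1}{450306} \approx -2.2207 \cdot 10^{-6}$)
$\left(G + 1782192\right) + l = \left(- \frac{1}{450306} + 1782192\right) + \left(415576 + \sqrt{839458}\right) = \frac{802531750751}{450306} + \left(415576 + \sqrt{839458}\right) = \frac{989668117007}{450306} + \sqrt{839458}$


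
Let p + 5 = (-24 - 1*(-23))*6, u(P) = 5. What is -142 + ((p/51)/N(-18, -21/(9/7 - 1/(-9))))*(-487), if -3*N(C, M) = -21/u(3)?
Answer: -23909/357 ≈ -66.972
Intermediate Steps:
p = -11 (p = -5 + (-24 - 1*(-23))*6 = -5 + (-24 + 23)*6 = -5 - 1*6 = -5 - 6 = -11)
N(C, M) = 7/5 (N(C, M) = -(-7)/5 = -⅓*(-21/5) = 7/5)
-142 + ((p/51)/N(-18, -21/(9/7 - 1/(-9))))*(-487) = -142 + ((-11/51)/(7/5))*(-487) = -142 + (-11*1/51*(5/7))*(-487) = -142 - 11/51*5/7*(-487) = -142 - 55/357*(-487) = -142 + 26785/357 = -23909/357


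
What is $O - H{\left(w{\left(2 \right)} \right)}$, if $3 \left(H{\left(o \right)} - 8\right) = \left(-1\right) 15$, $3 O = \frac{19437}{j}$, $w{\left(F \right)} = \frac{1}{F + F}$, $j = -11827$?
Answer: $- \frac{41960}{11827} \approx -3.5478$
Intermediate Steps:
$w{\left(F \right)} = \frac{1}{2 F}$
$O = - \frac{6479}{11827}$ ($O = \frac{19437 \frac{1}{-11827}}{3} = \frac{19437 \left(- \frac{1}{11827}\right)}{3} = \frac{1}{3} \left(- \frac{19437}{11827}\right) = - \frac{6479}{11827} \approx -0.54781$)
$H{\left(o \right)} = 3$ ($H{\left(o \right)} = 8 + \frac{\left(-1\right) 15}{3} = 8 + \frac{1}{3} \left(-15\right) = 8 - 5 = 3$)
$O - H{\left(w{\left(2 \right)} \right)} = - \frac{6479}{11827} - 3 = - \frac{41960}{11827}$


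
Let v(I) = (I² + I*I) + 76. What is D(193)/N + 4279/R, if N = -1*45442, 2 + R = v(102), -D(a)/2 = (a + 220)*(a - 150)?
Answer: 468066597/474459922 ≈ 0.98652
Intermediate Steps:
D(a) = -2*(-150 + a)*(220 + a) (D(a) = -2*(a + 220)*(a - 150) = -2*(220 + a)*(-150 + a) = -2*(-150 + a)*(220 + a))
v(I) = 76 + 2*I² (v(I) = (I² + I²) + 76 = 2*I² + 76 = 76 + 2*I²)
R = 20882 (R = -2 + (76 + 2*102²) = -2 + (76 + 2*10404) = -2 + (76 + 20808) = -2 + 20884 = 20882)
N = -45442
D(193)/N + 4279/R = (66000 - 140*193 - 2*193²)/(-45442) + 4279/20882 = (66000 - 27020 - 2*37249)*(-1/45442) + 4279*(1/20882) = (66000 - 27020 - 74498)*(-1/45442) + 4279/20882 = -35518*(-1/45442) + 4279/20882 = 17759/22721 + 4279/20882 = 468066597/474459922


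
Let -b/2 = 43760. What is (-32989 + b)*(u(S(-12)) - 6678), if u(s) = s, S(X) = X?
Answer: 806205210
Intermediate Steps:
b = -87520 (b = -2*43760 = -87520)
(-32989 + b)*(u(S(-12)) - 6678) = (-32989 - 87520)*(-12 - 6678) = -120509*(-6690) = 806205210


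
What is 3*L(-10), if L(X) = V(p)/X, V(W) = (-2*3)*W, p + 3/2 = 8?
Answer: 117/10 ≈ 11.700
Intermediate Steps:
p = 13/2 (p = -3/2 + 8 = 13/2 ≈ 6.5000)
V(W) = -6*W
L(X) = -39/X (L(X) = (-6*13/2)/X = -39/X)
3*L(-10) = 3*(-39/(-10)) = 3*(-39*(-⅒)) = 3*(39/10) = 117/10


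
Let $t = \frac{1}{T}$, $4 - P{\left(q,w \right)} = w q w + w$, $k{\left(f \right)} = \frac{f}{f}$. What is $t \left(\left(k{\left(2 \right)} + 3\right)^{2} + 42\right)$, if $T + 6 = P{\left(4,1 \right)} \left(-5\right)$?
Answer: $-58$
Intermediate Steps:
$k{\left(f \right)} = 1$
$P{\left(q,w \right)} = 4 - w - q w^{2}$ ($P{\left(q,w \right)} = 4 - \left(w q w + w\right) = 4 - \left(q w w + w\right) = 4 - \left(q w^{2} + w\right) = 4 - \left(w + q w^{2}\right) = 4 - w - q w^{2}$)
$T = -1$ ($T = -6 + \left(4 - 1 - 4 \cdot 1^{2}\right) \left(-5\right) = -6 + \left(4 - 1 - 4 \cdot 1\right) \left(-5\right) = -6 + \left(4 - 1 - 4\right) \left(-5\right) = -6 - -5 = -6 + 5 = -1$)
$t = -1$ ($t = \frac{1}{-1} = -1$)
$t \left(\left(k{\left(2 \right)} + 3\right)^{2} + 42\right) = - (\left(1 + 3\right)^{2} + 42) = - (4^{2} + 42) = - (16 + 42) = \left(-1\right) 58 = -58$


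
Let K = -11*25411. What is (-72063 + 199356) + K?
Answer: -152228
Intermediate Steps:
K = -279521
(-72063 + 199356) + K = (-72063 + 199356) - 279521 = 127293 - 279521 = -152228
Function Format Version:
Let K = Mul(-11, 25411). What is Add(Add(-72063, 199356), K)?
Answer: -152228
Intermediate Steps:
K = -279521
Add(Add(-72063, 199356), K) = Add(Add(-72063, 199356), -279521) = Add(127293, -279521) = -152228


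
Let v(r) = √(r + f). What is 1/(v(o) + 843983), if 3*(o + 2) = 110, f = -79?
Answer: 361707/305274559000 - I*√399/2136921913000 ≈ 1.1849e-6 - 9.3476e-12*I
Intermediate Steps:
o = 104/3 (o = -2 + (⅓)*110 = -2 + 110/3 = 104/3 ≈ 34.667)
v(r) = √(-79 + r) (v(r) = √(r - 79) = √(-79 + r))
1/(v(o) + 843983) = 1/(√(-79 + 104/3) + 843983) = 1/(√(-133/3) + 843983) = 1/(I*√399/3 + 843983) = 1/(843983 + I*√399/3)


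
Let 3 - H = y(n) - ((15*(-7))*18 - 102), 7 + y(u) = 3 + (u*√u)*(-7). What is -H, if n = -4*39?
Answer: 1985 + 2184*I*√39 ≈ 1985.0 + 13639.0*I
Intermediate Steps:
n = -156
y(u) = -4 - 7*u^(3/2) (y(u) = -7 + (3 + (u*√u)*(-7)) = -7 + (3 + u^(3/2)*(-7)) = -7 + (3 - 7*u^(3/2)) = -4 - 7*u^(3/2))
H = -1985 - 2184*I*√39 (H = 3 - ((-4 - (-2184)*I*√39) - ((15*(-7))*18 - 102)) = 3 - ((-4 - (-2184)*I*√39) - (-105*18 - 102)) = 3 - ((-4 + 2184*I*√39) - (-1890 - 102)) = 3 - ((-4 + 2184*I*√39) - 1*(-1992)) = 3 - ((-4 + 2184*I*√39) + 1992) = 3 - (1988 + 2184*I*√39) = 3 + (-1988 - 2184*I*√39) = -1985 - 2184*I*√39 ≈ -1985.0 - 13639.0*I)
-H = -(-1985 - 2184*I*√39) = 1985 + 2184*I*√39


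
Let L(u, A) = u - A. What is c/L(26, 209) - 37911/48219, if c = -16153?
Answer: 257314598/2941359 ≈ 87.482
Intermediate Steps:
c/L(26, 209) - 37911/48219 = -16153/(26 - 1*209) - 37911/48219 = -16153/(26 - 209) - 37911*1/48219 = -16153/(-183) - 12637/16073 = -16153*(-1/183) - 12637/16073 = 16153/183 - 12637/16073 = 257314598/2941359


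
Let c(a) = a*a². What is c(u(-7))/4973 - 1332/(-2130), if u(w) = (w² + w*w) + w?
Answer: 268621711/1765415 ≈ 152.16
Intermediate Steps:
u(w) = w + 2*w² (u(w) = (w² + w²) + w = 2*w² + w = w + 2*w²)
c(a) = a³
c(u(-7))/4973 - 1332/(-2130) = (-7*(1 + 2*(-7)))³/4973 - 1332/(-2130) = (-7*(1 - 14))³*(1/4973) - 1332*(-1/2130) = (-7*(-13))³*(1/4973) + 222/355 = 91³*(1/4973) + 222/355 = 753571*(1/4973) + 222/355 = 753571/4973 + 222/355 = 268621711/1765415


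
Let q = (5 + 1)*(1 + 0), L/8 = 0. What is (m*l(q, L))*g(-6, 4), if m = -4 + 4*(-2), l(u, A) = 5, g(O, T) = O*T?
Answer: 1440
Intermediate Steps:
L = 0 (L = 8*0 = 0)
q = 6 (q = 6*1 = 6)
m = -12 (m = -4 - 8 = -12)
(m*l(q, L))*g(-6, 4) = (-12*5)*(-6*4) = -60*(-24) = 1440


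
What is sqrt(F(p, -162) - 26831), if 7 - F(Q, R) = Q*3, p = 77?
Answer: I*sqrt(27055) ≈ 164.48*I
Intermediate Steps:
F(Q, R) = 7 - 3*Q (F(Q, R) = 7 - Q*3 = 7 - 3*Q)
sqrt(F(p, -162) - 26831) = sqrt((7 - 3*77) - 26831) = sqrt((7 - 231) - 26831) = sqrt(-224 - 26831) = sqrt(-27055) = I*sqrt(27055)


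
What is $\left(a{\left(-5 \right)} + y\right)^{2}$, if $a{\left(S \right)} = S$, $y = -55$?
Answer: $3600$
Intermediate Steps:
$\left(a{\left(-5 \right)} + y\right)^{2} = \left(-5 - 55\right)^{2} = \left(-60\right)^{2} = 3600$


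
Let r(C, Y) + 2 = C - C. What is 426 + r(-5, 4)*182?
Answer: 62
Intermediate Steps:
r(C, Y) = -2 (r(C, Y) = -2 + (C - C) = -2 + 0 = -2)
426 + r(-5, 4)*182 = 426 - 2*182 = 426 - 364 = 62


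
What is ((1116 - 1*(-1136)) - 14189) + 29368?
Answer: 17431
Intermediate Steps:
((1116 - 1*(-1136)) - 14189) + 29368 = ((1116 + 1136) - 14189) + 29368 = (2252 - 14189) + 29368 = -11937 + 29368 = 17431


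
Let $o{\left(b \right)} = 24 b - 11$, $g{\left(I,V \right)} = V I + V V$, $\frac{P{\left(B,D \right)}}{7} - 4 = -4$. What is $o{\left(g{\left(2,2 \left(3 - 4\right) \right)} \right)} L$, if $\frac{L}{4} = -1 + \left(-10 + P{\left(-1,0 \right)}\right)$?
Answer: $484$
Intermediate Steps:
$P{\left(B,D \right)} = 0$ ($P{\left(B,D \right)} = 28 + 7 \left(-4\right) = 28 - 28 = 0$)
$g{\left(I,V \right)} = V^{2} + I V$ ($g{\left(I,V \right)} = I V + V^{2} = V^{2} + I V$)
$o{\left(b \right)} = -11 + 24 b$
$L = -44$ ($L = 4 \left(-1 + \left(-10 + 0\right)\right) = 4 \left(-1 - 10\right) = 4 \left(-11\right) = -44$)
$o{\left(g{\left(2,2 \left(3 - 4\right) \right)} \right)} L = \left(-11 + 24 \cdot 2 \left(3 - 4\right) \left(2 + 2 \left(3 - 4\right)\right)\right) \left(-44\right) = \left(-11 + 24 \cdot 2 \left(-1\right) \left(2 + 2 \left(-1\right)\right)\right) \left(-44\right) = \left(-11 + 24 \left(- 2 \left(2 - 2\right)\right)\right) \left(-44\right) = \left(-11 + 24 \left(\left(-2\right) 0\right)\right) \left(-44\right) = \left(-11 + 24 \cdot 0\right) \left(-44\right) = \left(-11 + 0\right) \left(-44\right) = \left(-11\right) \left(-44\right) = 484$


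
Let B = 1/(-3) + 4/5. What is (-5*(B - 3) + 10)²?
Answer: 4624/9 ≈ 513.78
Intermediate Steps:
B = 7/15 (B = 1*(-⅓) + 4*(⅕) = -⅓ + ⅘ = 7/15 ≈ 0.46667)
(-5*(B - 3) + 10)² = (-5*(7/15 - 3) + 10)² = (-5*(-38/15) + 10)² = (38/3 + 10)² = (68/3)² = 4624/9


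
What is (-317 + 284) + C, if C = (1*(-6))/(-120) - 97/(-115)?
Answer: -14769/460 ≈ -32.107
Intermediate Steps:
C = 411/460 (C = -6*(-1/120) - 97*(-1/115) = 1/20 + 97/115 = 411/460 ≈ 0.89348)
(-317 + 284) + C = (-317 + 284) + 411/460 = -33 + 411/460 = -14769/460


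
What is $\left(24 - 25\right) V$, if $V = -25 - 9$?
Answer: $34$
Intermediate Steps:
$V = -34$ ($V = -25 - 9 = -34$)
$\left(24 - 25\right) V = \left(24 - 25\right) \left(-34\right) = \left(-1\right) \left(-34\right) = 34$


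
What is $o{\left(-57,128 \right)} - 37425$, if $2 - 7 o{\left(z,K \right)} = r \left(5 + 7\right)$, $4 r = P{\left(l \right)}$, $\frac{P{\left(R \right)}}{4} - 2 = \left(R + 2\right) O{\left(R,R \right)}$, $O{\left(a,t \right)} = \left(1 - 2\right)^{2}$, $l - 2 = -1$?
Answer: $- \frac{262033}{7} \approx -37433.0$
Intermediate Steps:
$l = 1$ ($l = 2 - 1 = 1$)
$O{\left(a,t \right)} = 1$ ($O{\left(a,t \right)} = \left(-1\right)^{2} = 1$)
$P{\left(R \right)} = 16 + 4 R$ ($P{\left(R \right)} = 8 + 4 \left(R + 2\right) 1 = 8 + 4 \left(2 + R\right) 1 = 8 + 4 \left(2 + R\right) = 8 + \left(8 + 4 R\right) = 16 + 4 R$)
$r = 5$ ($r = \frac{16 + 4 \cdot 1}{4} = \frac{16 + 4}{4} = \frac{1}{4} \cdot 20 = 5$)
$o{\left(z,K \right)} = - \frac{58}{7}$ ($o{\left(z,K \right)} = \frac{2}{7} - \frac{5 \left(5 + 7\right)}{7} = \frac{2}{7} - \frac{5 \cdot 12}{7} = \frac{2}{7} - \frac{60}{7} = - \frac{58}{7}$)
$o{\left(-57,128 \right)} - 37425 = - \frac{58}{7} - 37425 = - \frac{262033}{7}$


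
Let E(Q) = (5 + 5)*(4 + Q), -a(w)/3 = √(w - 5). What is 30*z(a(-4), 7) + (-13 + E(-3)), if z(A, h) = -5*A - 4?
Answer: -123 + 1350*I ≈ -123.0 + 1350.0*I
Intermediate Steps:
a(w) = -3*√(-5 + w) (a(w) = -3*√(w - 5) = -3*√(-5 + w))
E(Q) = 40 + 10*Q (E(Q) = 10*(4 + Q) = 40 + 10*Q)
z(A, h) = -4 - 5*A
30*z(a(-4), 7) + (-13 + E(-3)) = 30*(-4 - (-15)*√(-5 - 4)) + (-13 + (40 + 10*(-3))) = 30*(-4 - (-15)*√(-9)) + (-13 + (40 - 30)) = 30*(-4 - (-15)*3*I) + (-13 + 10) = 30*(-4 - (-45)*I) - 3 = 30*(-4 + 45*I) - 3 = (-120 + 1350*I) - 3 = -123 + 1350*I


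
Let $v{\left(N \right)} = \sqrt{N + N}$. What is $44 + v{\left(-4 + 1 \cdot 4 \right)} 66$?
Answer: $44$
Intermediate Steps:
$v{\left(N \right)} = \sqrt{2} \sqrt{N}$ ($v{\left(N \right)} = \sqrt{2 N} = \sqrt{2} \sqrt{N}$)
$44 + v{\left(-4 + 1 \cdot 4 \right)} 66 = 44 + \sqrt{2} \sqrt{-4 + 1 \cdot 4} \cdot 66 = 44 + \sqrt{2} \sqrt{-4 + 4} \cdot 66 = 44 + \sqrt{2} \sqrt{0} \cdot 66 = 44 + \sqrt{2} \cdot 0 \cdot 66 = 44 + 0 \cdot 66 = 44 + 0 = 44$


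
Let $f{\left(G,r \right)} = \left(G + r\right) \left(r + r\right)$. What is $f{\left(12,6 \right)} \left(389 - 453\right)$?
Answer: $-13824$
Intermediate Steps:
$f{\left(G,r \right)} = 2 r \left(G + r\right)$ ($f{\left(G,r \right)} = \left(G + r\right) 2 r = 2 r \left(G + r\right)$)
$f{\left(12,6 \right)} \left(389 - 453\right) = 2 \cdot 6 \left(12 + 6\right) \left(389 - 453\right) = 2 \cdot 6 \cdot 18 \left(-64\right) = 216 \left(-64\right) = -13824$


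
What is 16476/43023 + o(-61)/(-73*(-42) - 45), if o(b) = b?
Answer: 15716531/43324161 ≈ 0.36277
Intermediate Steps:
16476/43023 + o(-61)/(-73*(-42) - 45) = 16476/43023 - 61/(-73*(-42) - 45) = 16476*(1/43023) - 61/(3066 - 45) = 5492/14341 - 61/3021 = 15716531/43324161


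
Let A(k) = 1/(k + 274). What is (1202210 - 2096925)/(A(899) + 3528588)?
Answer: -209900139/827806745 ≈ -0.25356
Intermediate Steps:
A(k) = 1/(274 + k)
(1202210 - 2096925)/(A(899) + 3528588) = (1202210 - 2096925)/(1/(274 + 899) + 3528588) = -894715/(1/1173 + 3528588) = -894715/4139033725/1173 = -894715*1173/4139033725 = -209900139/827806745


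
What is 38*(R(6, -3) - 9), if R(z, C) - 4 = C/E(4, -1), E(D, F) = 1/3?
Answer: -532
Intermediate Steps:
E(D, F) = ⅓
R(z, C) = 4 + 3*C (R(z, C) = 4 + C/(⅓) = 4 + C*3 = 4 + 3*C)
38*(R(6, -3) - 9) = 38*((4 + 3*(-3)) - 9) = 38*((4 - 9) - 9) = 38*(-5 - 9) = 38*(-14) = -532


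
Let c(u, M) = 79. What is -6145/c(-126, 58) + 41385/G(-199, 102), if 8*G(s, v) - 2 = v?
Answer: 3189530/1027 ≈ 3105.7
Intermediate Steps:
G(s, v) = ¼ + v/8
-6145/c(-126, 58) + 41385/G(-199, 102) = -6145/79 + 41385/(¼ + (⅛)*102) = -6145*1/79 + 41385/(¼ + 51/4) = -6145/79 + 41385/13 = 3189530/1027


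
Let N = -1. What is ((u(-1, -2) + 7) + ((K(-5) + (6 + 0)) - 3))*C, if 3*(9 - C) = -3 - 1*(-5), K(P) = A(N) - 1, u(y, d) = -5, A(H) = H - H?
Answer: 100/3 ≈ 33.333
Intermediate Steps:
A(H) = 0
K(P) = -1 (K(P) = 0 - 1 = -1)
C = 25/3 (C = 9 - (-3 - 1*(-5))/3 = 9 - (-3 + 5)/3 = 9 - ⅓*2 = 9 - ⅔ = 25/3 ≈ 8.3333)
((u(-1, -2) + 7) + ((K(-5) + (6 + 0)) - 3))*C = ((-5 + 7) + ((-1 + (6 + 0)) - 3))*(25/3) = (2 + ((-1 + 6) - 3))*(25/3) = (2 + (5 - 3))*(25/3) = (2 + 2)*(25/3) = 4*(25/3) = 100/3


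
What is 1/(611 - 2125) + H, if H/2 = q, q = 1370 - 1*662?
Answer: 2143823/1514 ≈ 1416.0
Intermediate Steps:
q = 708 (q = 1370 - 662 = 708)
H = 1416 (H = 2*708 = 1416)
1/(611 - 2125) + H = 1/(611 - 2125) + 1416 = 1/(-1514) + 1416 = -1/1514 + 1416 = 2143823/1514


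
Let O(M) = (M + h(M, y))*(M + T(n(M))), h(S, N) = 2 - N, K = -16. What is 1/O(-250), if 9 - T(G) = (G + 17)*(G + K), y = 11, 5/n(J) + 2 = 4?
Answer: -4/23051 ≈ -0.00017353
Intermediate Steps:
n(J) = 5/2 (n(J) = 5/(-2 + 4) = 5/2)
T(G) = 9 - (-16 + G)*(17 + G) (T(G) = 9 - (G + 17)*(G - 16) = 9 - (17 + G)*(-16 + G) = 9 - (-16 + G)*(17 + G))
O(M) = (-9 + M)*(1089/4 + M) (O(M) = (M + (2 - 1*11))*(M + (281 - 1*5/2 - (5/2)²)) = (M + (2 - 11))*(M + (281 - 5/2 - 1*25/4)) = (M - 9)*(M + (281 - 5/2 - 25/4)) = (-9 + M)*(M + 1089/4) = (-9 + M)*(1089/4 + M))
1/O(-250) = 1/(-9801/4 + (-250)² + (1053/4)*(-250)) = 1/(-9801/4 + 62500 - 131625/2) = 1/(-23051/4) = -4/23051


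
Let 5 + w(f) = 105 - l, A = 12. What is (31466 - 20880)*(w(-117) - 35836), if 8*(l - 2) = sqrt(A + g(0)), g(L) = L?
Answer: -378322468 - 5293*sqrt(3)/2 ≈ -3.7833e+8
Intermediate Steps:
l = 2 + sqrt(3)/4 (l = 2 + sqrt(12 + 0)/8 = 2 + sqrt(12)/8 = 2 + (2*sqrt(3))/8 = 2 + sqrt(3)/4 ≈ 2.4330)
w(f) = 98 - sqrt(3)/4 (w(f) = -5 + (105 - (2 + sqrt(3)/4)) = -5 + (105 + (-2 - sqrt(3)/4)) = -5 + (103 - sqrt(3)/4) = 98 - sqrt(3)/4)
(31466 - 20880)*(w(-117) - 35836) = (31466 - 20880)*((98 - sqrt(3)/4) - 35836) = 10586*(-35738 - sqrt(3)/4) = -378322468 - 5293*sqrt(3)/2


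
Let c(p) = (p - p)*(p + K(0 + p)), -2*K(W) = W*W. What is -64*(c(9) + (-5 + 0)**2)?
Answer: -1600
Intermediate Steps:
K(W) = -W**2/2 (K(W) = -W*W/2 = -W**2/2)
c(p) = 0 (c(p) = (p - p)*(p - (0 + p)**2/2) = 0*(p - p**2/2) = 0)
-64*(c(9) + (-5 + 0)**2) = -64*(0 + (-5 + 0)**2) = -64*(0 + (-5)**2) = -64*(0 + 25) = -64*25 = -1600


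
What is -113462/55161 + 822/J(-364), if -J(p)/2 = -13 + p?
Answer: -20104003/20795697 ≈ -0.96674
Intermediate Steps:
J(p) = 26 - 2*p (J(p) = -2*(-13 + p) = 26 - 2*p)
-113462/55161 + 822/J(-364) = -113462/55161 + 822/(26 - 2*(-364)) = -113462*1/55161 + 822/(26 + 728) = -113462/55161 + 822/754 = -113462/55161 + 822*(1/754) = -113462/55161 + 411/377 = -20104003/20795697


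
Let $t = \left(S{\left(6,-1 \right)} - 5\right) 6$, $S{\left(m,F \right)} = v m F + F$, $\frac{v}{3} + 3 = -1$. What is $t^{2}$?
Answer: $156816$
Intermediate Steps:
$v = -12$ ($v = -9 + 3 \left(-1\right) = -9 - 3 = -12$)
$S{\left(m,F \right)} = F - 12 F m$ ($S{\left(m,F \right)} = - 12 m F + F = - 12 F m + F = F - 12 F m$)
$t = 396$ ($t = \left(- (1 - 72) - 5\right) 6 = \left(\left(-1\right) \left(-71\right) - 5\right) 6 = \left(71 - 5\right) 6 = 66 \cdot 6 = 396$)
$t^{2} = 396^{2} = 156816$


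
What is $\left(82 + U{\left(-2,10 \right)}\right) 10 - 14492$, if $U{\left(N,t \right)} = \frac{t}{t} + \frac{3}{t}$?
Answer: $-13659$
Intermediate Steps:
$U{\left(N,t \right)} = 1 + \frac{3}{t}$
$\left(82 + U{\left(-2,10 \right)}\right) 10 - 14492 = \left(82 + \frac{3 + 10}{10}\right) 10 - 14492 = \left(82 + \frac{1}{10} \cdot 13\right) 10 - 14492 = \left(82 + \frac{13}{10}\right) 10 - 14492 = \frac{833}{10} \cdot 10 - 14492 = 833 - 14492 = -13659$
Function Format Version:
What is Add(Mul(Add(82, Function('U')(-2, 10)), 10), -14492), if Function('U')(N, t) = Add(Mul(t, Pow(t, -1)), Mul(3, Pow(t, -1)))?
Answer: -13659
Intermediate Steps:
Function('U')(N, t) = Add(1, Mul(3, Pow(t, -1)))
Add(Mul(Add(82, Function('U')(-2, 10)), 10), -14492) = Add(Mul(Add(82, Mul(Pow(10, -1), Add(3, 10))), 10), -14492) = Add(Mul(Add(82, Mul(Rational(1, 10), 13)), 10), -14492) = Add(Mul(Add(82, Rational(13, 10)), 10), -14492) = Add(Mul(Rational(833, 10), 10), -14492) = Add(833, -14492) = -13659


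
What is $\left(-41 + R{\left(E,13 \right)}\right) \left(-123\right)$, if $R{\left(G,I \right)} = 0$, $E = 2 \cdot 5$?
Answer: $5043$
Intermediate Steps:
$E = 10$
$\left(-41 + R{\left(E,13 \right)}\right) \left(-123\right) = \left(-41 + 0\right) \left(-123\right) = \left(-41\right) \left(-123\right) = 5043$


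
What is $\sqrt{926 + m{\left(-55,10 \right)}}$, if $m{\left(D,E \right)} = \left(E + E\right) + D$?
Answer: $9 \sqrt{11} \approx 29.85$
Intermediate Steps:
$m{\left(D,E \right)} = D + 2 E$ ($m{\left(D,E \right)} = 2 E + D = D + 2 E$)
$\sqrt{926 + m{\left(-55,10 \right)}} = \sqrt{926 + \left(-55 + 2 \cdot 10\right)} = \sqrt{926 + \left(-55 + 20\right)} = \sqrt{926 - 35} = \sqrt{891} = 9 \sqrt{11}$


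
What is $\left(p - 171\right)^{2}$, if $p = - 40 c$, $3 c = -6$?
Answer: $8281$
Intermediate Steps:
$c = -2$ ($c = \frac{1}{3} \left(-6\right) = -2$)
$p = 80$ ($p = \left(-40\right) \left(-2\right) = 80$)
$\left(p - 171\right)^{2} = \left(80 - 171\right)^{2} = \left(-91\right)^{2} = 8281$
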